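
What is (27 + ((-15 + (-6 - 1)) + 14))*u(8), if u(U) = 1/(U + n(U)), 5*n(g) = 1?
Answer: 95/41 ≈ 2.3171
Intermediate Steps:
n(g) = ⅕ (n(g) = (⅕)*1 = ⅕)
u(U) = 1/(⅕ + U) (u(U) = 1/(U + ⅕) = 1/(⅕ + U))
(27 + ((-15 + (-6 - 1)) + 14))*u(8) = (27 + ((-15 + (-6 - 1)) + 14))*(5/(1 + 5*8)) = (27 + ((-15 - 7) + 14))*(5/(1 + 40)) = (27 + (-22 + 14))*(5/41) = (27 - 8)*(5*(1/41)) = 19*(5/41) = 95/41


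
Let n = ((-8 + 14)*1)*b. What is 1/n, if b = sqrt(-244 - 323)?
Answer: -I*sqrt(7)/378 ≈ -0.0069993*I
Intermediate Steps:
b = 9*I*sqrt(7) (b = sqrt(-567) = 9*I*sqrt(7) ≈ 23.812*I)
n = 54*I*sqrt(7) (n = ((-8 + 14)*1)*(9*I*sqrt(7)) = (6*1)*(9*I*sqrt(7)) = 6*(9*I*sqrt(7)) = 54*I*sqrt(7) ≈ 142.87*I)
1/n = 1/(54*I*sqrt(7)) = -I*sqrt(7)/378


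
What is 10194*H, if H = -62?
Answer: -632028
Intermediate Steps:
10194*H = 10194*(-62) = -632028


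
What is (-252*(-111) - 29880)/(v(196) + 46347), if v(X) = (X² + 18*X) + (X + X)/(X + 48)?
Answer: -38796/1795283 ≈ -0.021610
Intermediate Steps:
v(X) = X² + 18*X + 2*X/(48 + X) (v(X) = (X² + 18*X) + (2*X)/(48 + X) = (X² + 18*X) + 2*X/(48 + X) = X² + 18*X + 2*X/(48 + X))
(-252*(-111) - 29880)/(v(196) + 46347) = (-252*(-111) - 29880)/(196*(866 + 196² + 66*196)/(48 + 196) + 46347) = (27972 - 29880)/(196*(866 + 38416 + 12936)/244 + 46347) = -1908/(196*(1/244)*52218 + 46347) = -1908/(2558682/61 + 46347) = -1908/5385849/61 = -1908*61/5385849 = -38796/1795283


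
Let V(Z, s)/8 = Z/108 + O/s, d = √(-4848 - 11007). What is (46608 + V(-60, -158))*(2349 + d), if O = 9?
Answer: 8648183844/79 + 33134804*I*√15855/711 ≈ 1.0947e+8 + 5.8681e+6*I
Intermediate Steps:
d = I*√15855 (d = √(-15855) = I*√15855 ≈ 125.92*I)
V(Z, s) = 72/s + 2*Z/27 (V(Z, s) = 8*(Z/108 + 9/s) = 8*(9/s + Z/108) = 72/s + 2*Z/27)
(46608 + V(-60, -158))*(2349 + d) = (46608 + (72/(-158) + (2/27)*(-60)))*(2349 + I*√15855) = (46608 + (72*(-1/158) - 40/9))*(2349 + I*√15855) = (46608 + (-36/79 - 40/9))*(2349 + I*√15855) = (46608 - 3484/711)*(2349 + I*√15855) = 33134804*(2349 + I*√15855)/711 = 8648183844/79 + 33134804*I*√15855/711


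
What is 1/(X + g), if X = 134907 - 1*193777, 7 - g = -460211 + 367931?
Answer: 1/33417 ≈ 2.9925e-5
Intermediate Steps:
g = 92287 (g = 7 - (-460211 + 367931) = 7 - 1*(-92280) = 7 + 92280 = 92287)
X = -58870 (X = 134907 - 193777 = -58870)
1/(X + g) = 1/(-58870 + 92287) = 1/33417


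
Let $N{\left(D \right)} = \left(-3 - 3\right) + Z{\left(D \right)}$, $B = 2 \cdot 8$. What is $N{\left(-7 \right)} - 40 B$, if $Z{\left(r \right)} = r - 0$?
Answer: $-653$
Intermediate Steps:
$B = 16$
$Z{\left(r \right)} = r$ ($Z{\left(r \right)} = r + 0 = r$)
$N{\left(D \right)} = -6 + D$ ($N{\left(D \right)} = \left(-3 - 3\right) + D = -6 + D$)
$N{\left(-7 \right)} - 40 B = \left(-6 - 7\right) - 640 = -13 - 640 = -653$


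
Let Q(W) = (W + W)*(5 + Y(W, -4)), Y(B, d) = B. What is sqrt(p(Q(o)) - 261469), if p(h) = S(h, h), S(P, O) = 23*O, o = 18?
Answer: 5*I*sqrt(9697) ≈ 492.37*I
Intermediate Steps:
Q(W) = 2*W*(5 + W) (Q(W) = (W + W)*(5 + W) = (2*W)*(5 + W) = 2*W*(5 + W))
p(h) = 23*h
sqrt(p(Q(o)) - 261469) = sqrt(23*(2*18*(5 + 18)) - 261469) = sqrt(23*(2*18*23) - 261469) = sqrt(23*828 - 261469) = sqrt(19044 - 261469) = sqrt(-242425) = 5*I*sqrt(9697)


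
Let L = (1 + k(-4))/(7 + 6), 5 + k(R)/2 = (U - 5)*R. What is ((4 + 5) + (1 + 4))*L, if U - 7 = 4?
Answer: -798/13 ≈ -61.385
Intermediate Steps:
U = 11 (U = 7 + 4 = 11)
k(R) = -10 + 12*R (k(R) = -10 + 2*((11 - 5)*R) = -10 + 2*(6*R) = -10 + 12*R)
L = -57/13 (L = (1 + (-10 + 12*(-4)))/(7 + 6) = (1 + (-10 - 48))/13 = (1 - 58)*(1/13) = -57*1/13 = -57/13 ≈ -4.3846)
((4 + 5) + (1 + 4))*L = ((4 + 5) + (1 + 4))*(-57/13) = (9 + 5)*(-57/13) = 14*(-57/13) = -798/13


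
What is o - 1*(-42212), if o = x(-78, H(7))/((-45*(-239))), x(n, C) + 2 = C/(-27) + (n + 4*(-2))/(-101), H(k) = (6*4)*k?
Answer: 82535391568/1955259 ≈ 42212.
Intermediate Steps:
H(k) = 24*k
x(n, C) = -194/101 - C/27 - n/101 (x(n, C) = -2 + (C/(-27) + (n + 4*(-2))/(-101)) = -2 + (C*(-1/27) + (n - 8)*(-1/101)) = -2 + (-C/27 + (-8 + n)*(-1/101)) = -2 + (-C/27 + (8/101 - n/101)) = -2 + (8/101 - C/27 - n/101) = -194/101 - C/27 - n/101)
o = -1340/1955259 (o = (-194/101 - 8*7/9 - 1/101*(-78))/((-45*(-239))) = (-194/101 - 1/27*168 + 78/101)/10755 = (-194/101 - 56/9 + 78/101)*(1/10755) = -6700/909*1/10755 = -1340/1955259 ≈ -0.00068533)
o - 1*(-42212) = -1340/1955259 - 1*(-42212) = -1340/1955259 + 42212 = 82535391568/1955259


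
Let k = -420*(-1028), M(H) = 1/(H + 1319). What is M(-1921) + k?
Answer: 259919519/602 ≈ 4.3176e+5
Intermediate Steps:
M(H) = 1/(1319 + H)
k = 431760
M(-1921) + k = 1/(1319 - 1921) + 431760 = 1/(-602) + 431760 = -1/602 + 431760 = 259919519/602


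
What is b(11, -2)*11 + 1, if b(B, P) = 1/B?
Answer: 2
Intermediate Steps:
b(11, -2)*11 + 1 = 11/11 + 1 = (1/11)*11 + 1 = 1 + 1 = 2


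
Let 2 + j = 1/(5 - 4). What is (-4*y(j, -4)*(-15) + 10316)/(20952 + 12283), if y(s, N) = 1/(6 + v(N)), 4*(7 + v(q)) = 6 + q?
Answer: 10196/33235 ≈ 0.30679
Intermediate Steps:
v(q) = -11/2 + q/4 (v(q) = -7 + (6 + q)/4 = -7 + (3/2 + q/4) = -11/2 + q/4)
j = -1 (j = -2 + 1/(5 - 4) = -2 + 1/1 = -2 + 1 = -1)
y(s, N) = 1/(1/2 + N/4) (y(s, N) = 1/(6 + (-11/2 + N/4)) = 1/(1/2 + N/4))
(-4*y(j, -4)*(-15) + 10316)/(20952 + 12283) = (-16/(2 - 4)*(-15) + 10316)/(20952 + 12283) = (-16/(-2)*(-15) + 10316)/33235 = (-16*(-1)/2*(-15) + 10316)*(1/33235) = (-4*(-2)*(-15) + 10316)*(1/33235) = (8*(-15) + 10316)*(1/33235) = (-120 + 10316)*(1/33235) = 10196*(1/33235) = 10196/33235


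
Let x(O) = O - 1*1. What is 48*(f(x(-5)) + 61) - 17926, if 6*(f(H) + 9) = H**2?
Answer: -15142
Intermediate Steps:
x(O) = -1 + O (x(O) = O - 1 = -1 + O)
f(H) = -9 + H**2/6
48*(f(x(-5)) + 61) - 17926 = 48*((-9 + (-1 - 5)**2/6) + 61) - 17926 = 48*((-9 + (1/6)*(-6)**2) + 61) - 17926 = 48*((-9 + (1/6)*36) + 61) - 17926 = 48*((-9 + 6) + 61) - 17926 = 48*(-3 + 61) - 17926 = 48*58 - 17926 = 2784 - 17926 = -15142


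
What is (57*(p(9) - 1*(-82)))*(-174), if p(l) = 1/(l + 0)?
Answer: -814378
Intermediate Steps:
p(l) = 1/l
(57*(p(9) - 1*(-82)))*(-174) = (57*(1/9 - 1*(-82)))*(-174) = (57*(⅑ + 82))*(-174) = (57*(739/9))*(-174) = (14041/3)*(-174) = -814378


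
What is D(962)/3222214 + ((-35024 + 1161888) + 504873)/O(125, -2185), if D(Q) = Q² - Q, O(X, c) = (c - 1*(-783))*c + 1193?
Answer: 4045469568542/4937338901241 ≈ 0.81936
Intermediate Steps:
O(X, c) = 1193 + c*(783 + c) (O(X, c) = (c + 783)*c + 1193 = (783 + c)*c + 1193 = c*(783 + c) + 1193 = 1193 + c*(783 + c))
D(962)/3222214 + ((-35024 + 1161888) + 504873)/O(125, -2185) = (962*(-1 + 962))/3222214 + ((-35024 + 1161888) + 504873)/(1193 + (-2185)² + 783*(-2185)) = (962*961)*(1/3222214) + (1126864 + 504873)/(1193 + 4774225 - 1710855) = 924482*(1/3222214) + 1631737/3064563 = 462241/1611107 + 1631737*(1/3064563) = 462241/1611107 + 1631737/3064563 = 4045469568542/4937338901241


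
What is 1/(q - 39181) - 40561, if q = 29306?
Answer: -400539876/9875 ≈ -40561.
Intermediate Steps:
1/(q - 39181) - 40561 = 1/(29306 - 39181) - 40561 = 1/(-9875) - 40561 = -1/9875 - 40561 = -400539876/9875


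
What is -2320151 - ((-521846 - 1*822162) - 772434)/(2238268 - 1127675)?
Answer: -2576741343101/1110593 ≈ -2.3201e+6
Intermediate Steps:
-2320151 - ((-521846 - 1*822162) - 772434)/(2238268 - 1127675) = -2320151 - ((-521846 - 822162) - 772434)/1110593 = -2320151 - (-1344008 - 772434)/1110593 = -2320151 - (-2116442)/1110593 = -2320151 - 1*(-2116442/1110593) = -2320151 + 2116442/1110593 = -2576741343101/1110593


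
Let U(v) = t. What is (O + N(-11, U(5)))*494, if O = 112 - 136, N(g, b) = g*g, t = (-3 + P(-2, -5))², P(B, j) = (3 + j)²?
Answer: 47918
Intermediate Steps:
t = 1 (t = (-3 + (3 - 5)²)² = (-3 + (-2)²)² = (-3 + 4)² = 1² = 1)
U(v) = 1
N(g, b) = g²
O = -24
(O + N(-11, U(5)))*494 = (-24 + (-11)²)*494 = (-24 + 121)*494 = 97*494 = 47918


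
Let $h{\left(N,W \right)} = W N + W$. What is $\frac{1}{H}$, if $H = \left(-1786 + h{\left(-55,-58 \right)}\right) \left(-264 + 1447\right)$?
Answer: $\frac{1}{1592318} \approx 6.2802 \cdot 10^{-7}$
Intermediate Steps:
$h{\left(N,W \right)} = W + N W$ ($h{\left(N,W \right)} = N W + W = W + N W$)
$H = 1592318$ ($H = \left(-1786 - 58 \left(1 - 55\right)\right) \left(-264 + 1447\right) = \left(-1786 - -3132\right) 1183 = \left(-1786 + 3132\right) 1183 = 1346 \cdot 1183 = 1592318$)
$\frac{1}{H} = \frac{1}{1592318}$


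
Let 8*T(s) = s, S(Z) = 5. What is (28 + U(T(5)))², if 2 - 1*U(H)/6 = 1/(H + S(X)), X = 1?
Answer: 341056/225 ≈ 1515.8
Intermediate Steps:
T(s) = s/8
U(H) = 12 - 6/(5 + H) (U(H) = 12 - 6/(H + 5) = 12 - 6/(5 + H))
(28 + U(T(5)))² = (28 + 6*(9 + 2*((⅛)*5))/(5 + (⅛)*5))² = (28 + 6*(9 + 2*(5/8))/(5 + 5/8))² = (28 + 6*(9 + 5/4)/(45/8))² = (28 + 6*(8/45)*(41/4))² = (28 + 164/15)² = (584/15)² = 341056/225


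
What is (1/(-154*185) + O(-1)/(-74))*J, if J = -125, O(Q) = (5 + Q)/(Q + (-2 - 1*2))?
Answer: -7675/5698 ≈ -1.3470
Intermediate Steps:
O(Q) = (5 + Q)/(-4 + Q) (O(Q) = (5 + Q)/(Q + (-2 - 2)) = (5 + Q)/(Q - 4) = (5 + Q)/(-4 + Q))
(1/(-154*185) + O(-1)/(-74))*J = (1/(-154*185) + ((5 - 1)/(-4 - 1))/(-74))*(-125) = (-1/154*1/185 + (4/(-5))*(-1/74))*(-125) = (-1/28490 - 1/5*4*(-1/74))*(-125) = (-1/28490 - 4/5*(-1/74))*(-125) = (-1/28490 + 2/185)*(-125) = (307/28490)*(-125) = -7675/5698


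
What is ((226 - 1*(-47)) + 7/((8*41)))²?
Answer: 8019381601/107584 ≈ 74541.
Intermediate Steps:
((226 - 1*(-47)) + 7/((8*41)))² = ((226 + 47) + 7/328)² = (273 + 7*(1/328))² = (273 + 7/328)² = (89551/328)² = 8019381601/107584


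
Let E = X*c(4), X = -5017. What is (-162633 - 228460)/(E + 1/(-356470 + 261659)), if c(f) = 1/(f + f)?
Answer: 296639347384/475666795 ≈ 623.63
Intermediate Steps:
c(f) = 1/(2*f)
E = -5017/8 (E = -5017/(2*4) = -5017*⅛ = -5017/8 ≈ -627.13)
(-162633 - 228460)/(E + 1/(-356470 + 261659)) = (-162633 - 228460)/(-5017/8 + 1/(-356470 + 261659)) = -391093/(-5017/8 + 1/(-94811)) = -391093/(-5017/8 - 1/94811) = -391093/(-475666795/758488) = -391093*(-758488/475666795) = 296639347384/475666795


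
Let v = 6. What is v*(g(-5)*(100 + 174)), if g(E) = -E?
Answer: 8220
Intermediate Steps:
v*(g(-5)*(100 + 174)) = 6*((-1*(-5))*(100 + 174)) = 6*(5*274) = 6*1370 = 8220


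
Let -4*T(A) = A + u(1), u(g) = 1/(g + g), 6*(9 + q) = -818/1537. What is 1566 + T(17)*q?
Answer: 14808347/9222 ≈ 1605.8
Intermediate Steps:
q = -41908/4611 (q = -9 + (-818/1537)/6 = -9 + (-818*1/1537)/6 = -9 + (⅙)*(-818/1537) = -9 - 409/4611 = -41908/4611 ≈ -9.0887)
u(g) = 1/(2*g)
T(A) = -⅛ - A/4 (T(A) = -(A + (½)/1)/4 = -(A + (½)*1)/4 = -(A + ½)/4 = -(½ + A)/4 = -⅛ - A/4)
1566 + T(17)*q = 1566 + (-⅛ - ¼*17)*(-41908/4611) = 1566 + (-⅛ - 17/4)*(-41908/4611) = 1566 - 35/8*(-41908/4611) = 1566 + 366695/9222 = 14808347/9222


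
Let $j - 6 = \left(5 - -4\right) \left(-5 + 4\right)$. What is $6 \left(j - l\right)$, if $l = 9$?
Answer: $-72$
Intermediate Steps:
$j = -3$ ($j = 6 + \left(5 - -4\right) \left(-5 + 4\right) = 6 + \left(5 + 4\right) \left(-1\right) = 6 + 9 \left(-1\right) = 6 - 9 = -3$)
$6 \left(j - l\right) = 6 \left(-3 - 9\right) = 6 \left(-12\right) = -72$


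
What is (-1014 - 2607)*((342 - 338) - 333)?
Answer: 1191309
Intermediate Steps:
(-1014 - 2607)*((342 - 338) - 333) = -3621*(4 - 333) = -3621*(-329) = 1191309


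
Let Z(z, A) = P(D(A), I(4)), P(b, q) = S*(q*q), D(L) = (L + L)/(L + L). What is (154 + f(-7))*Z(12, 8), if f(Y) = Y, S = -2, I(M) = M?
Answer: -4704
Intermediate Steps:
D(L) = 1 (D(L) = (2*L)/((2*L)) = (2*L)*(1/(2*L)) = 1)
P(b, q) = -2*q² (P(b, q) = -2*q*q = -2*q²)
Z(z, A) = -32 (Z(z, A) = -2*4² = -2*16 = -32)
(154 + f(-7))*Z(12, 8) = (154 - 7)*(-32) = 147*(-32) = -4704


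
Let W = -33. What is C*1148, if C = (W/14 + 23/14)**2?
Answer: 4100/7 ≈ 585.71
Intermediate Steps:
C = 25/49 (C = (-33/14 + 23/14)**2 = (-5/7)**2 = 25/49 ≈ 0.51020)
C*1148 = (25/49)*1148 = 4100/7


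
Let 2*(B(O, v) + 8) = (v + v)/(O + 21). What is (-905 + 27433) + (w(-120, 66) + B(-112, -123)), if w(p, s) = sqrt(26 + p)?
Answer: 2413443/91 + I*sqrt(94) ≈ 26521.0 + 9.6954*I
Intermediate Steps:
B(O, v) = -8 + v/(21 + O) (B(O, v) = -8 + ((v + v)/(O + 21))/2 = -8 + ((2*v)/(21 + O))/2 = -8 + (2*v/(21 + O))/2 = -8 + v/(21 + O))
(-905 + 27433) + (w(-120, 66) + B(-112, -123)) = (-905 + 27433) + (sqrt(26 - 120) + (-168 - 123 - 8*(-112))/(21 - 112)) = 26528 + (sqrt(-94) + (-168 - 123 + 896)/(-91)) = 26528 + (I*sqrt(94) - 1/91*605) = 26528 + (I*sqrt(94) - 605/91) = 26528 + (-605/91 + I*sqrt(94)) = 2413443/91 + I*sqrt(94)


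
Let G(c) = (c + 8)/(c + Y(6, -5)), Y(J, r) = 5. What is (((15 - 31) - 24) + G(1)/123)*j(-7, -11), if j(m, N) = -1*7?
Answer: 22953/82 ≈ 279.91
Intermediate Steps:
j(m, N) = -7
G(c) = (8 + c)/(5 + c) (G(c) = (c + 8)/(c + 5) = (8 + c)/(5 + c))
(((15 - 31) - 24) + G(1)/123)*j(-7, -11) = (((15 - 31) - 24) + ((8 + 1)/(5 + 1))/123)*(-7) = ((-16 - 24) + (9/6)*(1/123))*(-7) = (-40 + ((⅙)*9)*(1/123))*(-7) = (-40 + (3/2)*(1/123))*(-7) = (-40 + 1/82)*(-7) = -3279/82*(-7) = 22953/82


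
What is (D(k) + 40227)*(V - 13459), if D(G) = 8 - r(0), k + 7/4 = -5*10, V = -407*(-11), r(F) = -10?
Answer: -361480590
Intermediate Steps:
V = 4477
k = -207/4 (k = -7/4 - 5*10 = -7/4 - 50 = -207/4 ≈ -51.750)
D(G) = 18 (D(G) = 8 - 1*(-10) = 8 + 10 = 18)
(D(k) + 40227)*(V - 13459) = (18 + 40227)*(4477 - 13459) = 40245*(-8982) = -361480590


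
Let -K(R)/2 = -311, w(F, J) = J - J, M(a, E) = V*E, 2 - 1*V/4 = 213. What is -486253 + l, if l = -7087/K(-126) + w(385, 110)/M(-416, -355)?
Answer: -302456453/622 ≈ -4.8626e+5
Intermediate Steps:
V = -844 (V = 8 - 4*213 = 8 - 852 = -844)
M(a, E) = -844*E
w(F, J) = 0
K(R) = 622 (K(R) = -2*(-311) = 622)
l = -7087/622 (l = -7087/622 + 0/((-844*(-355))) = -7087*1/622 + 0/299620 = -7087/622 + 0*(1/299620) = -7087/622 + 0 = -7087/622 ≈ -11.394)
-486253 + l = -486253 - 7087/622 = -302456453/622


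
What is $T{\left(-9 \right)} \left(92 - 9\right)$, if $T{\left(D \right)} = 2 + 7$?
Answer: $747$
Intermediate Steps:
$T{\left(D \right)} = 9$
$T{\left(-9 \right)} \left(92 - 9\right) = 9 \left(92 - 9\right) = 9 \cdot 83 = 747$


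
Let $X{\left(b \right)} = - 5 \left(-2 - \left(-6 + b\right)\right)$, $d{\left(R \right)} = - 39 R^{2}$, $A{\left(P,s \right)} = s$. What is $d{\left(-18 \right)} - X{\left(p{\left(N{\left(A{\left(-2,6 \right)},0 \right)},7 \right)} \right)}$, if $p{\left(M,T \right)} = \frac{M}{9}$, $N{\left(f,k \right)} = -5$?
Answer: $- \frac{113519}{9} \approx -12613.0$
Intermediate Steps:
$p{\left(M,T \right)} = \frac{M}{9}$ ($p{\left(M,T \right)} = M \frac{1}{9} = \frac{M}{9}$)
$X{\left(b \right)} = -20 + 5 b$ ($X{\left(b \right)} = - 5 \left(4 - b\right) = -20 + 5 b$)
$d{\left(-18 \right)} - X{\left(p{\left(N{\left(A{\left(-2,6 \right)},0 \right)},7 \right)} \right)} = - 39 \left(-18\right)^{2} - \left(-20 + 5 \cdot \frac{1}{9} \left(-5\right)\right) = \left(-39\right) 324 - \left(-20 + 5 \left(- \frac{5}{9}\right)\right) = -12636 - \left(-20 - \frac{25}{9}\right) = -12636 - - \frac{205}{9} = -12636 + \frac{205}{9} = - \frac{113519}{9}$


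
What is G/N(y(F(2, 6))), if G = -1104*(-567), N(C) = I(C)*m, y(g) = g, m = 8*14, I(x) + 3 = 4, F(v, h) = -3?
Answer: 5589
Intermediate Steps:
I(x) = 1 (I(x) = -3 + 4 = 1)
m = 112
N(C) = 112 (N(C) = 1*112 = 112)
G = 625968
G/N(y(F(2, 6))) = 625968/112 = 625968*(1/112) = 5589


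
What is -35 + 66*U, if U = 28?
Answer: 1813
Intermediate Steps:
-35 + 66*U = -35 + 66*28 = -35 + 1848 = 1813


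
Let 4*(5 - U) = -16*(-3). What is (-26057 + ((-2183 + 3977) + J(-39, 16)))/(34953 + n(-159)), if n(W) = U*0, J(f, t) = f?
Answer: -24302/34953 ≈ -0.69528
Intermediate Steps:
U = -7 (U = 5 - (-4)*(-3) = 5 - ¼*48 = 5 - 12 = -7)
n(W) = 0 (n(W) = -7*0 = 0)
(-26057 + ((-2183 + 3977) + J(-39, 16)))/(34953 + n(-159)) = (-26057 + ((-2183 + 3977) - 39))/(34953 + 0) = (-26057 + (1794 - 39))/34953 = (-26057 + 1755)*(1/34953) = -24302*1/34953 = -24302/34953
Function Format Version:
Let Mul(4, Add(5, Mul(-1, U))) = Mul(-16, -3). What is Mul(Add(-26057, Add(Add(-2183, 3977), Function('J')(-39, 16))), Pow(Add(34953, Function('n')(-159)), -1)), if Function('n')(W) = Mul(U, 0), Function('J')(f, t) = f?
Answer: Rational(-24302, 34953) ≈ -0.69528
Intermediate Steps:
U = -7 (U = Add(5, Mul(Rational(-1, 4), Mul(-16, -3))) = Add(5, Mul(Rational(-1, 4), 48)) = Add(5, -12) = -7)
Function('n')(W) = 0 (Function('n')(W) = Mul(-7, 0) = 0)
Mul(Add(-26057, Add(Add(-2183, 3977), Function('J')(-39, 16))), Pow(Add(34953, Function('n')(-159)), -1)) = Mul(Add(-26057, Add(Add(-2183, 3977), -39)), Pow(Add(34953, 0), -1)) = Mul(Add(-26057, Add(1794, -39)), Pow(34953, -1)) = Mul(Add(-26057, 1755), Rational(1, 34953)) = Mul(-24302, Rational(1, 34953)) = Rational(-24302, 34953)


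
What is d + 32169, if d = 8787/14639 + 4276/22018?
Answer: 5184508233184/161160751 ≈ 32170.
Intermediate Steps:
d = 128034265/161160751 (d = 8787*(1/14639) + 4276*(1/22018) = 8787/14639 + 2138/11009 = 128034265/161160751 ≈ 0.79445)
d + 32169 = 128034265/161160751 + 32169 = 5184508233184/161160751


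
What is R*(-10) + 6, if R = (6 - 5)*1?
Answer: -4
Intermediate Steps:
R = 1 (R = 1*1 = 1)
R*(-10) + 6 = 1*(-10) + 6 = -10 + 6 = -4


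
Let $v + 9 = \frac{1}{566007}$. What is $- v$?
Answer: $\frac{5094062}{566007} \approx 9.0$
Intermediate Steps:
$v = - \frac{5094062}{566007}$ ($v = -9 + \frac{1}{566007} = - \frac{5094062}{566007} \approx -9.0$)
$- v = \left(-1\right) \left(- \frac{5094062}{566007}\right) = \frac{5094062}{566007}$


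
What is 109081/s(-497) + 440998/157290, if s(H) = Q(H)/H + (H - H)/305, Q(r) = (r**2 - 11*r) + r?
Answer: -2822294084/13291005 ≈ -212.35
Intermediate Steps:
Q(r) = r**2 - 10*r
s(H) = -10 + H (s(H) = (H*(-10 + H))/H + (H - H)/305 = (-10 + H) + 0*(1/305) = (-10 + H) + 0 = -10 + H)
109081/s(-497) + 440998/157290 = 109081/(-10 - 497) + 440998/157290 = 109081/(-507) + 440998*(1/157290) = 109081*(-1/507) + 220499/78645 = -109081/507 + 220499/78645 = -2822294084/13291005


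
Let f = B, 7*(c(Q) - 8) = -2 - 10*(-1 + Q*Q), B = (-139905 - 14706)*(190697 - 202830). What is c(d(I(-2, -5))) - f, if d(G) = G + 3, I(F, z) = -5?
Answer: -13131266817/7 ≈ -1.8759e+9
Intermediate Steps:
d(G) = 3 + G
B = 1875895263 (B = -154611*(-12133) = 1875895263)
c(Q) = 64/7 - 10*Q²/7 (c(Q) = 8 + (-2 - 10*(-1 + Q*Q))/7 = 8 + (-2 - 10*(-1 + Q²))/7 = 8 + (-2 + (10 - 10*Q²))/7 = 8 + (8 - 10*Q²)/7 = 8 + (8/7 - 10*Q²/7) = 64/7 - 10*Q²/7)
f = 1875895263
c(d(I(-2, -5))) - f = (64/7 - 10*(3 - 5)²/7) - 1*1875895263 = (64/7 - 10/7*(-2)²) - 1875895263 = (64/7 - 10/7*4) - 1875895263 = (64/7 - 40/7) - 1875895263 = 24/7 - 1875895263 = -13131266817/7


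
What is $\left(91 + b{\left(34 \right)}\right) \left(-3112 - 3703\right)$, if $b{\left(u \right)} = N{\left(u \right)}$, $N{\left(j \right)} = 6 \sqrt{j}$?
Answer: $-620165 - 40890 \sqrt{34} \approx -8.5859 \cdot 10^{5}$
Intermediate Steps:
$b{\left(u \right)} = 6 \sqrt{u}$
$\left(91 + b{\left(34 \right)}\right) \left(-3112 - 3703\right) = \left(91 + 6 \sqrt{34}\right) \left(-3112 - 3703\right) = \left(91 + 6 \sqrt{34}\right) \left(-6815\right) = -620165 - 40890 \sqrt{34}$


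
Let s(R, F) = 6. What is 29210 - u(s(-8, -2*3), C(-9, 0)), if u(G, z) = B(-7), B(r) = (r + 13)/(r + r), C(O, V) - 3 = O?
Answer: 204473/7 ≈ 29210.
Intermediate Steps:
C(O, V) = 3 + O
B(r) = (13 + r)/(2*r) (B(r) = (13 + r)/((2*r)) = (13 + r)*(1/(2*r)) = (13 + r)/(2*r))
u(G, z) = -3/7 (u(G, z) = (1/2)*(13 - 7)/(-7) = (1/2)*(-1/7)*6 = -3/7)
29210 - u(s(-8, -2*3), C(-9, 0)) = 29210 - 1*(-3/7) = 29210 + 3/7 = 204473/7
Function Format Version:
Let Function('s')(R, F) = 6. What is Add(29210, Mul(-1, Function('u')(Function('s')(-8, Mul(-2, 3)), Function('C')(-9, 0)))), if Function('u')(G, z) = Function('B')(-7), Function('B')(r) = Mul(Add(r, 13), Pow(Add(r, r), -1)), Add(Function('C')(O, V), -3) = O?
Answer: Rational(204473, 7) ≈ 29210.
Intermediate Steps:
Function('C')(O, V) = Add(3, O)
Function('B')(r) = Mul(Rational(1, 2), Pow(r, -1), Add(13, r)) (Function('B')(r) = Mul(Add(13, r), Pow(Mul(2, r), -1)) = Mul(Add(13, r), Mul(Rational(1, 2), Pow(r, -1))) = Mul(Rational(1, 2), Pow(r, -1), Add(13, r)))
Function('u')(G, z) = Rational(-3, 7) (Function('u')(G, z) = Mul(Rational(1, 2), Pow(-7, -1), Add(13, -7)) = Mul(Rational(1, 2), Rational(-1, 7), 6) = Rational(-3, 7))
Add(29210, Mul(-1, Function('u')(Function('s')(-8, Mul(-2, 3)), Function('C')(-9, 0)))) = Add(29210, Mul(-1, Rational(-3, 7))) = Add(29210, Rational(3, 7)) = Rational(204473, 7)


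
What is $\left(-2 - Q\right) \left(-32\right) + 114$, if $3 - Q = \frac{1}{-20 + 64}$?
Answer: $\frac{3006}{11} \approx 273.27$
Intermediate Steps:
$Q = \frac{131}{44}$ ($Q = 3 - \frac{1}{-20 + 64} = 3 - \frac{1}{44} = \frac{131}{44} \approx 2.9773$)
$\left(-2 - Q\right) \left(-32\right) + 114 = \left(-2 - \frac{131}{44}\right) \left(-32\right) + 114 = \left(- \frac{219}{44}\right) \left(-32\right) + 114 = \frac{1752}{11} + 114 = \frac{3006}{11}$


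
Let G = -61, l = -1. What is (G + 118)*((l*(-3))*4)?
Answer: 684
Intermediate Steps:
(G + 118)*((l*(-3))*4) = (-61 + 118)*(-1*(-3)*4) = 57*(3*4) = 57*12 = 684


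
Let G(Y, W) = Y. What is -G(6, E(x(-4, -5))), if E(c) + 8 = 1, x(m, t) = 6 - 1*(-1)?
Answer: -6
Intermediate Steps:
x(m, t) = 7 (x(m, t) = 6 + 1 = 7)
E(c) = -7 (E(c) = -8 + 1 = -7)
-G(6, E(x(-4, -5))) = -1*6 = -6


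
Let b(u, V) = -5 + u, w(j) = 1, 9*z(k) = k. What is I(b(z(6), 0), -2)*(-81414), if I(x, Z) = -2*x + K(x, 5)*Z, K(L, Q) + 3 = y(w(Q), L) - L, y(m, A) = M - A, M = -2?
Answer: -108552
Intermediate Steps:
z(k) = k/9
y(m, A) = -2 - A
K(L, Q) = -5 - 2*L (K(L, Q) = -3 + ((-2 - L) - L) = -3 + (-2 - 2*L) = -5 - 2*L)
I(x, Z) = -2*x + Z*(-5 - 2*x) (I(x, Z) = -2*x + (-5 - 2*x)*Z = -2*x + Z*(-5 - 2*x))
I(b(z(6), 0), -2)*(-81414) = (-2*(-5 + (1/9)*6) - 1*(-2)*(5 + 2*(-5 + (1/9)*6)))*(-81414) = (-2*(-5 + 2/3) - 1*(-2)*(5 + 2*(-5 + 2/3)))*(-81414) = (-2*(-13/3) - 1*(-2)*(5 + 2*(-13/3)))*(-81414) = (26/3 - 1*(-2)*(5 - 26/3))*(-81414) = (26/3 - 1*(-2)*(-11/3))*(-81414) = (26/3 - 22/3)*(-81414) = (4/3)*(-81414) = -108552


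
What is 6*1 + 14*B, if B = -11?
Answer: -148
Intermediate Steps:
6*1 + 14*B = 6*1 + 14*(-11) = 6 - 154 = -148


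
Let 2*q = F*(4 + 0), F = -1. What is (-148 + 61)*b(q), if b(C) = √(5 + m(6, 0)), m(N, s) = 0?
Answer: -87*√5 ≈ -194.54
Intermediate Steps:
q = -2 (q = (-(4 + 0))/2 = (-1*4)/2 = (½)*(-4) = -2)
b(C) = √5 (b(C) = √(5 + 0) = √5)
(-148 + 61)*b(q) = (-148 + 61)*√5 = -87*√5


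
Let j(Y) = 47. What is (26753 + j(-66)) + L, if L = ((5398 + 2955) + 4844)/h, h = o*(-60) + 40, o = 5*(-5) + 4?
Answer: 34853197/1300 ≈ 26810.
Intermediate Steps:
o = -21 (o = -25 + 4 = -21)
h = 1300 (h = -21*(-60) + 40 = 1260 + 40 = 1300)
L = 13197/1300 (L = ((5398 + 2955) + 4844)/1300 = (8353 + 4844)*(1/1300) = 13197*(1/1300) = 13197/1300 ≈ 10.152)
(26753 + j(-66)) + L = (26753 + 47) + 13197/1300 = 26800 + 13197/1300 = 34853197/1300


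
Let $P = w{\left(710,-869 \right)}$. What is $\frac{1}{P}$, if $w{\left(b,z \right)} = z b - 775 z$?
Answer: $\frac{1}{56485} \approx 1.7704 \cdot 10^{-5}$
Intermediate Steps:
$w{\left(b,z \right)} = - 775 z + b z$ ($w{\left(b,z \right)} = b z - 775 z = - 775 z + b z$)
$P = 56485$ ($P = - 869 \left(-775 + 710\right) = \left(-869\right) \left(-65\right) = 56485$)
$\frac{1}{P} = \frac{1}{56485}$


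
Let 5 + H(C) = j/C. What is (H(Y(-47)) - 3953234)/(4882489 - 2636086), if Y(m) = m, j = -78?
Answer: -185802155/105580941 ≈ -1.7598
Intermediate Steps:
H(C) = -5 - 78/C
(H(Y(-47)) - 3953234)/(4882489 - 2636086) = ((-5 - 78/(-47)) - 3953234)/(4882489 - 2636086) = ((-5 - 78*(-1/47)) - 3953234)/2246403 = ((-5 + 78/47) - 3953234)*(1/2246403) = (-157/47 - 3953234)*(1/2246403) = -185802155/47*1/2246403 = -185802155/105580941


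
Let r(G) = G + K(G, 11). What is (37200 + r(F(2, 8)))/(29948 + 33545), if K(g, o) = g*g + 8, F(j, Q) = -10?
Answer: 37298/63493 ≈ 0.58743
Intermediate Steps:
K(g, o) = 8 + g² (K(g, o) = g² + 8 = 8 + g²)
r(G) = 8 + G + G² (r(G) = G + (8 + G²) = 8 + G + G²)
(37200 + r(F(2, 8)))/(29948 + 33545) = (37200 + (8 - 10 + (-10)²))/(29948 + 33545) = (37200 + (8 - 10 + 100))/63493 = (37200 + 98)*(1/63493) = 37298*(1/63493) = 37298/63493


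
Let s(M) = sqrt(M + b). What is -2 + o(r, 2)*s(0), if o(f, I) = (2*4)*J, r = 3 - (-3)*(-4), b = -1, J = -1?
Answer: -2 - 8*I ≈ -2.0 - 8.0*I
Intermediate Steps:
r = -9 (r = 3 - 1*12 = 3 - 12 = -9)
s(M) = sqrt(-1 + M) (s(M) = sqrt(M - 1) = sqrt(-1 + M))
o(f, I) = -8 (o(f, I) = (2*4)*(-1) = 8*(-1) = -8)
-2 + o(r, 2)*s(0) = -2 - 8*sqrt(-1 + 0) = -2 - 8*I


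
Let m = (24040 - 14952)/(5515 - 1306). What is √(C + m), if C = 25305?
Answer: √448333559097/4209 ≈ 159.08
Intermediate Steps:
m = 9088/4209 ≈ 2.1592
√(C + m) = √(25305 + 9088/4209) = √(106517833/4209) = √448333559097/4209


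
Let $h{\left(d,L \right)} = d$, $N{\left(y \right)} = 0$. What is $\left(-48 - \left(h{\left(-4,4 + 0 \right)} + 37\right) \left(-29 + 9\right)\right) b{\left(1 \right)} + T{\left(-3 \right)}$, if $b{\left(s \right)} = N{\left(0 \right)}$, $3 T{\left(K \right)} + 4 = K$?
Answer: $- \frac{7}{3} \approx -2.3333$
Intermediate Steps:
$T{\left(K \right)} = - \frac{4}{3} + \frac{K}{3}$
$b{\left(s \right)} = 0$
$\left(-48 - \left(h{\left(-4,4 + 0 \right)} + 37\right) \left(-29 + 9\right)\right) b{\left(1 \right)} + T{\left(-3 \right)} = \left(-48 - \left(-4 + 37\right) \left(-29 + 9\right)\right) 0 + \left(- \frac{4}{3} + \frac{1}{3} \left(-3\right)\right) = \left(-48 - 33 \left(-20\right)\right) 0 - \frac{7}{3} = \left(-48 - -660\right) 0 - \frac{7}{3} = \left(-48 + 660\right) 0 - \frac{7}{3} = 612 \cdot 0 - \frac{7}{3} = 0 - \frac{7}{3} = - \frac{7}{3}$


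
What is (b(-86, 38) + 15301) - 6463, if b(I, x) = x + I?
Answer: 8790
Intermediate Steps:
b(I, x) = I + x
(b(-86, 38) + 15301) - 6463 = ((-86 + 38) + 15301) - 6463 = (-48 + 15301) - 6463 = 15253 - 6463 = 8790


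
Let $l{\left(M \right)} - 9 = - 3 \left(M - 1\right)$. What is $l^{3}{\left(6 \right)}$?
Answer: $-216$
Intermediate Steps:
$l{\left(M \right)} = 12 - 3 M$ ($l{\left(M \right)} = 9 - 3 \left(M - 1\right) = 9 - 3 \left(-1 + M\right) = 9 - \left(-3 + 3 M\right) = 12 - 3 M$)
$l^{3}{\left(6 \right)} = \left(12 - 18\right)^{3} = \left(-6\right)^{3} = -216$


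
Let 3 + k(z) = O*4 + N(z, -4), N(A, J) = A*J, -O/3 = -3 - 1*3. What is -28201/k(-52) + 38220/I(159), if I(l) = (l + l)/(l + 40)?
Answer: 349638857/14681 ≈ 23816.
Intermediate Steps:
O = 18 (O = -3*(-3 - 1*3) = -3*(-3 - 3) = -3*(-6) = 18)
I(l) = 2*l/(40 + l) (I(l) = (2*l)/(40 + l) = 2*l/(40 + l))
k(z) = 69 - 4*z (k(z) = -3 + (18*4 + z*(-4)) = -3 + (72 - 4*z) = 69 - 4*z)
-28201/k(-52) + 38220/I(159) = -28201/(69 - 4*(-52)) + 38220/((2*159/(40 + 159))) = -28201/(69 + 208) + 38220/((2*159/199)) = -28201/277 + 38220/((2*159*(1/199))) = -28201*1/277 + 38220/(318/199) = -28201/277 + 38220*(199/318) = -28201/277 + 1267630/53 = 349638857/14681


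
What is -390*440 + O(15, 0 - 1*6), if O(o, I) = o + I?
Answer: -171591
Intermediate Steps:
O(o, I) = I + o
-390*440 + O(15, 0 - 1*6) = -390*440 + ((0 - 1*6) + 15) = -171600 + ((0 - 6) + 15) = -171600 + (-6 + 15) = -171600 + 9 = -171591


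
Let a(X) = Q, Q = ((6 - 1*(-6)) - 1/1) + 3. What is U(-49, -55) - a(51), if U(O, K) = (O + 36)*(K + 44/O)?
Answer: 34921/49 ≈ 712.67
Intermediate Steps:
U(O, K) = (36 + O)*(K + 44/O)
Q = 14 (Q = ((6 + 6) - 1*1) + 3 = (12 - 1) + 3 = 11 + 3 = 14)
a(X) = 14
U(-49, -55) - a(51) = (44 + 36*(-55) + 1584/(-49) - 55*(-49)) - 1*14 = (44 - 1980 + 1584*(-1/49) + 2695) - 14 = (44 - 1980 - 1584/49 + 2695) - 14 = 35607/49 - 14 = 34921/49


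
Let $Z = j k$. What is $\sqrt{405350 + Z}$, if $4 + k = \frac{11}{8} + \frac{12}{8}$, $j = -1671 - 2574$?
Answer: $\frac{\sqrt{6562010}}{4} \approx 640.41$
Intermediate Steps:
$j = -4245$
$k = - \frac{9}{8}$ ($k = -4 + \left(\frac{11}{8} + \frac{12}{8}\right) = -4 + \left(11 \cdot \frac{1}{8} + 12 \cdot \frac{1}{8}\right) = -4 + \left(\frac{11}{8} + \frac{3}{2}\right) = -4 + \frac{23}{8} = - \frac{9}{8} \approx -1.125$)
$Z = \frac{38205}{8}$ ($Z = \left(-4245\right) \left(- \frac{9}{8}\right) = \frac{38205}{8} \approx 4775.6$)
$\sqrt{405350 + Z} = \sqrt{405350 + \frac{38205}{8}} = \sqrt{\frac{3281005}{8}} = \frac{\sqrt{6562010}}{4}$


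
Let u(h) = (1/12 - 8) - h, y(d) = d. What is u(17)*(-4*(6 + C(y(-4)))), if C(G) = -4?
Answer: 598/3 ≈ 199.33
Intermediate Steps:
u(h) = -95/12 - h (u(h) = (1/12 - 8) - h = -95/12 - h)
u(17)*(-4*(6 + C(y(-4)))) = (-95/12 - 1*17)*(-4*(6 - 4)) = (-95/12 - 17)*(-4*2) = -299/12*(-8) = 598/3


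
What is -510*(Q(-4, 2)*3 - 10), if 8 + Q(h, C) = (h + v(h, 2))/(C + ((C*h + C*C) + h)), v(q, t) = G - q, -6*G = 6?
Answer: 17085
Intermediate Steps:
G = -1 (G = -⅙*6 = -1)
v(q, t) = -1 - q
Q(h, C) = -8 - 1/(C + h + C² + C*h) (Q(h, C) = -8 + (h + (-1 - h))/(C + ((C*h + C*C) + h)) = -8 - 1/(C + ((C*h + C²) + h)) = -8 - 1/(C + ((C² + C*h) + h)) = -8 - 1/(C + (h + C² + C*h)) = -8 - 1/(C + h + C² + C*h))
-510*(Q(-4, 2)*3 - 10) = -510*(((-1 - 8*2 - 8*(-4) - 8*2² - 8*2*(-4))/(2 - 4 + 2² + 2*(-4)))*3 - 10) = -510*(((-1 - 16 + 32 - 8*4 + 64)/(2 - 4 + 4 - 8))*3 - 10) = -510*(((-1 - 16 + 32 - 32 + 64)/(-6))*3 - 10) = -510*(-⅙*47*3 - 10) = -510*(-47/6*3 - 10) = -510*(-47/2 - 10) = -510*(-67/2) = 17085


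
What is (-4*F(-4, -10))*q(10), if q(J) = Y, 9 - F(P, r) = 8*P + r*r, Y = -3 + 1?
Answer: -472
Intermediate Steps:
Y = -2
F(P, r) = 9 - r² - 8*P (F(P, r) = 9 - (8*P + r*r) = 9 - (8*P + r²) = 9 - (r² + 8*P) = 9 + (-r² - 8*P) = 9 - r² - 8*P)
q(J) = -2
(-4*F(-4, -10))*q(10) = -4*(9 - 1*(-10)² - 8*(-4))*(-2) = -4*(9 - 1*100 + 32)*(-2) = -4*(9 - 100 + 32)*(-2) = -4*(-59)*(-2) = 236*(-2) = -472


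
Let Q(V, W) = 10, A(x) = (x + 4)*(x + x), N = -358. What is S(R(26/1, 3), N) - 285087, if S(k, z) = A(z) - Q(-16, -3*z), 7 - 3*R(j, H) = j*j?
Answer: -31633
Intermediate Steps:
A(x) = 2*x*(4 + x) (A(x) = (4 + x)*(2*x) = 2*x*(4 + x))
R(j, H) = 7/3 - j**2/3 (R(j, H) = 7/3 - j*j/3 = 7/3 - j**2/3)
S(k, z) = -10 + 2*z*(4 + z) (S(k, z) = 2*z*(4 + z) - 1*10 = 2*z*(4 + z) - 10 = -10 + 2*z*(4 + z))
S(R(26/1, 3), N) - 285087 = (-10 + 2*(-358)*(4 - 358)) - 285087 = (-10 + 2*(-358)*(-354)) - 285087 = (-10 + 253464) - 285087 = 253454 - 285087 = -31633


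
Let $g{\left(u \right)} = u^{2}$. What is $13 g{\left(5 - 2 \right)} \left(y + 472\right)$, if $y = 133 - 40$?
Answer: $66105$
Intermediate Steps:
$y = 93$ ($y = 133 - 40 = 93$)
$13 g{\left(5 - 2 \right)} \left(y + 472\right) = 13 \left(5 - 2\right)^{2} \left(93 + 472\right) = 13 \left(5 - 2\right)^{2} \cdot 565 = 13 \cdot 3^{2} \cdot 565 = 13 \cdot 9 \cdot 565 = 117 \cdot 565 = 66105$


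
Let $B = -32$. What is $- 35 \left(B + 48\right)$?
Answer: $-560$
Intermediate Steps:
$- 35 \left(B + 48\right) = - 35 \left(-32 + 48\right) = \left(-35\right) 16 = -560$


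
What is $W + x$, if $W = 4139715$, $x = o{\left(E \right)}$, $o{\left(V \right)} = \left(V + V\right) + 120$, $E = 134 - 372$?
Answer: $4139359$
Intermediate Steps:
$E = -238$ ($E = 134 - 372 = -238$)
$o{\left(V \right)} = 120 + 2 V$ ($o{\left(V \right)} = 2 V + 120 = 120 + 2 V$)
$x = -356$ ($x = 120 + 2 \left(-238\right) = 120 - 476 = -356$)
$W + x = 4139715 - 356 = 4139359$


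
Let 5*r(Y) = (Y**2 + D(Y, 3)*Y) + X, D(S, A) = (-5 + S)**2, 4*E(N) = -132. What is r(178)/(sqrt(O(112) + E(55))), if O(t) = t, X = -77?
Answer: 5358969*sqrt(79)/395 ≈ 1.2059e+5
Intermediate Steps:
E(N) = -33 (E(N) = (1/4)*(-132) = -33)
r(Y) = -77/5 + Y**2/5 + Y*(-5 + Y)**2/5 (r(Y) = ((Y**2 + (-5 + Y)**2*Y) - 77)/5 = ((Y**2 + Y*(-5 + Y)**2) - 77)/5 = (-77 + Y**2 + Y*(-5 + Y)**2)/5 = -77/5 + Y**2/5 + Y*(-5 + Y)**2/5)
r(178)/(sqrt(O(112) + E(55))) = (-77/5 + (1/5)*178**2 + (1/5)*178*(-5 + 178)**2)/(sqrt(112 - 33)) = (-77/5 + (1/5)*31684 + (1/5)*178*173**2)/(sqrt(79)) = (-77/5 + 31684/5 + (1/5)*178*29929)*(sqrt(79)/79) = (-77/5 + 31684/5 + 5327362/5)*(sqrt(79)/79) = 5358969*(sqrt(79)/79)/5 = 5358969*sqrt(79)/395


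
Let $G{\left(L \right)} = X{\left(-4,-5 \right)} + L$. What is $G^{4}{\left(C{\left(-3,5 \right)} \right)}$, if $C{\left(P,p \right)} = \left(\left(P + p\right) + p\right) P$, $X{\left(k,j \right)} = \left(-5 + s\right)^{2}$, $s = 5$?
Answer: $194481$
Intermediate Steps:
$X{\left(k,j \right)} = 0$ ($X{\left(k,j \right)} = \left(-5 + 5\right)^{2} = 0^{2} = 0$)
$C{\left(P,p \right)} = P \left(P + 2 p\right)$ ($C{\left(P,p \right)} = \left(P + 2 p\right) P = P \left(P + 2 p\right)$)
$G{\left(L \right)} = L$ ($G{\left(L \right)} = 0 + L = L$)
$G^{4}{\left(C{\left(-3,5 \right)} \right)} = \left(- 3 \left(-3 + 2 \cdot 5\right)\right)^{4} = \left(- 3 \left(-3 + 10\right)\right)^{4} = \left(\left(-3\right) 7\right)^{4} = \left(-21\right)^{4} = 194481$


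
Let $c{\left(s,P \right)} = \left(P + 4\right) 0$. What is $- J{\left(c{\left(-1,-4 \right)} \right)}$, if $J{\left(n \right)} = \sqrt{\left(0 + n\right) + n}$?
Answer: $0$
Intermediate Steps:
$c{\left(s,P \right)} = 0$ ($c{\left(s,P \right)} = \left(4 + P\right) 0 = 0$)
$J{\left(n \right)} = \sqrt{2} \sqrt{n}$ ($J{\left(n \right)} = \sqrt{n + n} = \sqrt{2 n} = \sqrt{2} \sqrt{n}$)
$- J{\left(c{\left(-1,-4 \right)} \right)} = - \sqrt{2} \sqrt{0} = - \sqrt{2} \cdot 0 = \left(-1\right) 0 = 0$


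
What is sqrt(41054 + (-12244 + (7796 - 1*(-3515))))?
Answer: sqrt(40121) ≈ 200.30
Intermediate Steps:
sqrt(41054 + (-12244 + (7796 - 1*(-3515)))) = sqrt(41054 + (-12244 + (7796 + 3515))) = sqrt(41054 + (-12244 + 11311)) = sqrt(41054 - 933) = sqrt(40121)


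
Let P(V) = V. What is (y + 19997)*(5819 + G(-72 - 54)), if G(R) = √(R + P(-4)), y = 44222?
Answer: 373690361 + 64219*I*√130 ≈ 3.7369e+8 + 7.3221e+5*I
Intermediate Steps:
G(R) = √(-4 + R) (G(R) = √(R - 4) = √(-4 + R))
(y + 19997)*(5819 + G(-72 - 54)) = (44222 + 19997)*(5819 + √(-4 + (-72 - 54))) = 64219*(5819 + √(-4 - 126)) = 64219*(5819 + √(-130)) = 64219*(5819 + I*√130) = 373690361 + 64219*I*√130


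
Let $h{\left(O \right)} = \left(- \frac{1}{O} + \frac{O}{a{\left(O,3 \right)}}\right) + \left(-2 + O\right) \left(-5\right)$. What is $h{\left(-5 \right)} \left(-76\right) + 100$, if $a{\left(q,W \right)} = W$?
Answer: $- \frac{36728}{15} \approx -2448.5$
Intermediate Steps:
$h{\left(O \right)} = 10 - \frac{1}{O} - \frac{14 O}{3}$ ($h{\left(O \right)} = \left(- \frac{1}{O} + \frac{O}{3}\right) + \left(-2 + O\right) \left(-5\right) = \left(- \frac{1}{O} + O \frac{1}{3}\right) - \left(-10 + 5 O\right) = \left(- \frac{1}{O} + \frac{O}{3}\right) - \left(-10 + 5 O\right) = 10 - \frac{1}{O} - \frac{14 O}{3}$)
$h{\left(-5 \right)} \left(-76\right) + 100 = \left(10 - \frac{1}{-5} - - \frac{70}{3}\right) \left(-76\right) + 100 = \left(10 - - \frac{1}{5} + \frac{70}{3}\right) \left(-76\right) + 100 = \left(10 + \frac{1}{5} + \frac{70}{3}\right) \left(-76\right) + 100 = \frac{503}{15} \left(-76\right) + 100 = - \frac{38228}{15} + 100 = - \frac{36728}{15}$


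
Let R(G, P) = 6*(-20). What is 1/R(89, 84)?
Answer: -1/120 ≈ -0.0083333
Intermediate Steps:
R(G, P) = -120
1/R(89, 84) = 1/(-120) = -1/120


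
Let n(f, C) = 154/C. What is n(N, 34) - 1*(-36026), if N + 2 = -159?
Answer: 612519/17 ≈ 36031.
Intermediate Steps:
N = -161 (N = -2 - 159 = -161)
n(N, 34) - 1*(-36026) = 154/34 - 1*(-36026) = 154*(1/34) + 36026 = 77/17 + 36026 = 612519/17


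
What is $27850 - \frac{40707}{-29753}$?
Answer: $\frac{828661757}{29753} \approx 27851.0$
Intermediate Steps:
$27850 - \frac{40707}{-29753} = 27850 - - \frac{40707}{29753} = 27850 + \frac{40707}{29753} = \frac{828661757}{29753}$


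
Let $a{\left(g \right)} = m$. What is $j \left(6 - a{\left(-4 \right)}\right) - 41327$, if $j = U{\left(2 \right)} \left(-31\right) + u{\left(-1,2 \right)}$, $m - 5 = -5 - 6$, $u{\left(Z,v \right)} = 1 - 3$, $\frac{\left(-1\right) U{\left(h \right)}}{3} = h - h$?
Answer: $-41351$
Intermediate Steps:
$U{\left(h \right)} = 0$ ($U{\left(h \right)} = - 3 \left(h - h\right) = \left(-3\right) 0 = 0$)
$u{\left(Z,v \right)} = -2$ ($u{\left(Z,v \right)} = 1 - 3 = -2$)
$m = -6$ ($m = 5 - 11 = -6$)
$a{\left(g \right)} = -6$
$j = -2$ ($j = 0 \left(-31\right) - 2 = 0 - 2 = -2$)
$j \left(6 - a{\left(-4 \right)}\right) - 41327 = - 2 \left(6 - -6\right) - 41327 = - 2 \left(6 + 6\right) - 41327 = \left(-2\right) 12 - 41327 = -24 - 41327 = -41351$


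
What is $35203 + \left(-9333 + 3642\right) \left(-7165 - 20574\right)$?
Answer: $157897852$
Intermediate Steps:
$35203 + \left(-9333 + 3642\right) \left(-7165 - 20574\right) = 35203 - -157862649 = 35203 + 157862649 = 157897852$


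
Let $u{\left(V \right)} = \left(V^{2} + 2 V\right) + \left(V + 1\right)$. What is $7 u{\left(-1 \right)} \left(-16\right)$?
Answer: $112$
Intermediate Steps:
$u{\left(V \right)} = 1 + V^{2} + 3 V$ ($u{\left(V \right)} = \left(V^{2} + 2 V\right) + \left(1 + V\right) = 1 + V^{2} + 3 V$)
$7 u{\left(-1 \right)} \left(-16\right) = 7 \left(1 + \left(-1\right)^{2} + 3 \left(-1\right)\right) \left(-16\right) = 7 \left(1 + 1 - 3\right) \left(-16\right) = 7 \left(-1\right) \left(-16\right) = \left(-7\right) \left(-16\right) = 112$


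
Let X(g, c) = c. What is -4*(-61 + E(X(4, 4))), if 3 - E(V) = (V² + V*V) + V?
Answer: 376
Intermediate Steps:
E(V) = 3 - V - 2*V² (E(V) = 3 - ((V² + V*V) + V) = 3 - ((V² + V²) + V) = 3 - (2*V² + V) = 3 - (V + 2*V²) = 3 + (-V - 2*V²) = 3 - V - 2*V²)
-4*(-61 + E(X(4, 4))) = -4*(-61 + (3 - 1*4 - 2*4²)) = -4*(-61 + (3 - 4 - 2*16)) = -4*(-61 + (3 - 4 - 32)) = -4*(-61 - 33) = -4*(-94) = 376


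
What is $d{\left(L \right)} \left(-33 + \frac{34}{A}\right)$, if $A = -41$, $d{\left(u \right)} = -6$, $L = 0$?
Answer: $\frac{8322}{41} \approx 202.98$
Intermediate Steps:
$d{\left(L \right)} \left(-33 + \frac{34}{A}\right) = - 6 \left(-33 + \frac{34}{-41}\right) = - 6 \left(-33 + 34 \left(- \frac{1}{41}\right)\right) = - 6 \left(-33 - \frac{34}{41}\right) = \left(-6\right) \left(- \frac{1387}{41}\right) = \frac{8322}{41}$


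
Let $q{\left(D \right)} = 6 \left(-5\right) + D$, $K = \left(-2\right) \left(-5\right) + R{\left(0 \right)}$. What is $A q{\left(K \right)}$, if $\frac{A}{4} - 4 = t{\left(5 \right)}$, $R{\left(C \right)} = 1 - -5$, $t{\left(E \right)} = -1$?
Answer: $-168$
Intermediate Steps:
$R{\left(C \right)} = 6$ ($R{\left(C \right)} = 1 + 5 = 6$)
$K = 16$ ($K = \left(-2\right) \left(-5\right) + 6 = 10 + 6 = 16$)
$q{\left(D \right)} = -30 + D$
$A = 12$ ($A = 16 + 4 \left(-1\right) = 16 - 4 = 12$)
$A q{\left(K \right)} = 12 \left(-30 + 16\right) = 12 \left(-14\right) = -168$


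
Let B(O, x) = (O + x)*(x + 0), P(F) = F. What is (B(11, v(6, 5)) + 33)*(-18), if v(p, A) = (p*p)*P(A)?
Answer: -619434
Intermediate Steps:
v(p, A) = A*p**2 (v(p, A) = (p*p)*A = p**2*A = A*p**2)
B(O, x) = x*(O + x) (B(O, x) = (O + x)*x = x*(O + x))
(B(11, v(6, 5)) + 33)*(-18) = ((5*6**2)*(11 + 5*6**2) + 33)*(-18) = ((5*36)*(11 + 5*36) + 33)*(-18) = (180*(11 + 180) + 33)*(-18) = (180*191 + 33)*(-18) = (34380 + 33)*(-18) = 34413*(-18) = -619434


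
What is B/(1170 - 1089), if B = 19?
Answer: 19/81 ≈ 0.23457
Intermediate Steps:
B/(1170 - 1089) = 19/(1170 - 1089) = 19/81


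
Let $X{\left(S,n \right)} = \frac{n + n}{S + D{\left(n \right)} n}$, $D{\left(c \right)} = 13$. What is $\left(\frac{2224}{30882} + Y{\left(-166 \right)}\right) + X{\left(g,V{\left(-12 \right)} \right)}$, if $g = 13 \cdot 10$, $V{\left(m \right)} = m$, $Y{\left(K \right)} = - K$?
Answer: $\frac{33521426}{200733} \approx 167.0$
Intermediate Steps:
$g = 130$
$X{\left(S,n \right)} = \frac{2 n}{S + 13 n}$ ($X{\left(S,n \right)} = \frac{n + n}{S + 13 n} = \frac{2 n}{S + 13 n}$)
$\left(\frac{2224}{30882} + Y{\left(-166 \right)}\right) + X{\left(g,V{\left(-12 \right)} \right)} = \left(\frac{2224}{30882} - -166\right) + 2 \left(-12\right) \frac{1}{130 + 13 \left(-12\right)} = \left(2224 \cdot \frac{1}{30882} + 166\right) + 2 \left(-12\right) \frac{1}{130 - 156} = \left(\frac{1112}{15441} + 166\right) + 2 \left(-12\right) \frac{1}{-26} = \frac{2564318}{15441} + 2 \left(-12\right) \left(- \frac{1}{26}\right) = \frac{2564318}{15441} + \frac{12}{13} = \frac{33521426}{200733}$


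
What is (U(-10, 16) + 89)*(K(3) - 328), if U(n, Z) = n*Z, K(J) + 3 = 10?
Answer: 22791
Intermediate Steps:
K(J) = 7 (K(J) = -3 + 10 = 7)
U(n, Z) = Z*n
(U(-10, 16) + 89)*(K(3) - 328) = (16*(-10) + 89)*(7 - 328) = (-160 + 89)*(-321) = -71*(-321) = 22791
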